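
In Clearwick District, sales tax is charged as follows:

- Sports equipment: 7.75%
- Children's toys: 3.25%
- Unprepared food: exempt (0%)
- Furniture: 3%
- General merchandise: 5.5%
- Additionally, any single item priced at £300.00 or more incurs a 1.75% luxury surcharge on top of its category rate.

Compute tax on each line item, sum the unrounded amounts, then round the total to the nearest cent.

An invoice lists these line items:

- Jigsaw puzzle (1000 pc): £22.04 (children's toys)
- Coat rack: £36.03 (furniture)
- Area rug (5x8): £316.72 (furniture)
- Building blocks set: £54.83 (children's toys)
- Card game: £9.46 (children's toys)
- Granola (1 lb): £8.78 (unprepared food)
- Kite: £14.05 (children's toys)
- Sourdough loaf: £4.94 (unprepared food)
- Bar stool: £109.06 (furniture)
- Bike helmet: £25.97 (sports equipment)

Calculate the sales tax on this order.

£24.67

Jigsaw puzzle (1000 pc) £22.04: children's toys → 3.25% → £0.7163
Coat rack £36.03: furniture → 3% → £1.0809
Area rug (5x8) £316.72: furniture → 3% + 1.75% surcharge = 4.75% → £15.0442
Building blocks set £54.83: children's toys → 3.25% → £1.781975
Card game £9.46: children's toys → 3.25% → £0.30745
Granola (1 lb) £8.78: unprepared food → 0% → £0.00
Kite £14.05: children's toys → 3.25% → £0.456625
Sourdough loaf £4.94: unprepared food → 0% → £0.00
Bar stool £109.06: furniture → 3% → £3.2718
Bike helmet £25.97: sports equipment → 7.75% → £2.012675
Unrounded tax sum = £24.671925 → £24.67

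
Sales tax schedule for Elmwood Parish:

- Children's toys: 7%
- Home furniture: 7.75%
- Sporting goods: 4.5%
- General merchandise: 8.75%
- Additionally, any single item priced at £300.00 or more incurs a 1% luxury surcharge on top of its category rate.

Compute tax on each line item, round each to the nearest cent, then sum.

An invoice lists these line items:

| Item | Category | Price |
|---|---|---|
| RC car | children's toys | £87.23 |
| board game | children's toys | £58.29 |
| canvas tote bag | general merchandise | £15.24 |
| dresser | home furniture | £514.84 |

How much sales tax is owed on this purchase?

RC car £87.23: children's toys → 7% → £6.11
Board game £58.29: children's toys → 7% → £4.08
Canvas tote bag £15.24: general merchandise → 8.75% → £1.33
Dresser £514.84: home furniture → 7.75% + 1% surcharge = 8.75% → £45.05
Total tax = £6.11 + £4.08 + £1.33 + £45.05 = £56.57

£56.57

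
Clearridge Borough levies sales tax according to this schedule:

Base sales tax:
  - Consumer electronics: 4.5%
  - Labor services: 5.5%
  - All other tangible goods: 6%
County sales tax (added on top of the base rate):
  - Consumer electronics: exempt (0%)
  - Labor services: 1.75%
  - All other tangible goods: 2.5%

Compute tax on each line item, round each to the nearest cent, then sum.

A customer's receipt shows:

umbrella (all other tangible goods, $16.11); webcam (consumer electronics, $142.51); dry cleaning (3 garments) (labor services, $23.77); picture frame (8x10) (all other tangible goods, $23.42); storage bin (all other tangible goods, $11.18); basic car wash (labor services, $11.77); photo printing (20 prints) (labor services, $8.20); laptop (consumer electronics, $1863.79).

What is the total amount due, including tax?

$2198.50

Umbrella $16.11: all other tangible goods → 6% + 2.5% county = 8.5% → $1.37
Webcam $142.51: consumer electronics → 4.5% + 0% county = 4.5% → $6.41
Dry cleaning (3 garments) $23.77: labor services → 5.5% + 1.75% county = 7.25% → $1.72
Picture frame (8x10) $23.42: all other tangible goods → 6% + 2.5% county = 8.5% → $1.99
Storage bin $11.18: all other tangible goods → 6% + 2.5% county = 8.5% → $0.95
Basic car wash $11.77: labor services → 5.5% + 1.75% county = 7.25% → $0.85
Photo printing (20 prints) $8.20: labor services → 5.5% + 1.75% county = 7.25% → $0.59
Laptop $1863.79: consumer electronics → 4.5% + 0% county = 4.5% → $83.87
Subtotal = $2100.75; tax = $97.75; total due = $2198.50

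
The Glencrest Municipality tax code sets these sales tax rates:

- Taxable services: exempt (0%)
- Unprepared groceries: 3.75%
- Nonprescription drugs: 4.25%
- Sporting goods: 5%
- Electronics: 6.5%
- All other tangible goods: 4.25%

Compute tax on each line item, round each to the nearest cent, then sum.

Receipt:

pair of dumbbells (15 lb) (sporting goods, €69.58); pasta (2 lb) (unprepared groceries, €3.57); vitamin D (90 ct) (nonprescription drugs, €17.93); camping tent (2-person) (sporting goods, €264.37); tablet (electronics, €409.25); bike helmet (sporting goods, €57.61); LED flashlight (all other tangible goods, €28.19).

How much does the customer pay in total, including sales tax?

Pair of dumbbells (15 lb) €69.58: sporting goods → 5% → €3.48
Pasta (2 lb) €3.57: unprepared groceries → 3.75% → €0.13
Vitamin D (90 ct) €17.93: nonprescription drugs → 4.25% → €0.76
Camping tent (2-person) €264.37: sporting goods → 5% → €13.22
Tablet €409.25: electronics → 6.5% → €26.60
Bike helmet €57.61: sporting goods → 5% → €2.88
LED flashlight €28.19: all other tangible goods → 4.25% → €1.20
Subtotal = €850.50; tax = €48.27; total due = €898.77

€898.77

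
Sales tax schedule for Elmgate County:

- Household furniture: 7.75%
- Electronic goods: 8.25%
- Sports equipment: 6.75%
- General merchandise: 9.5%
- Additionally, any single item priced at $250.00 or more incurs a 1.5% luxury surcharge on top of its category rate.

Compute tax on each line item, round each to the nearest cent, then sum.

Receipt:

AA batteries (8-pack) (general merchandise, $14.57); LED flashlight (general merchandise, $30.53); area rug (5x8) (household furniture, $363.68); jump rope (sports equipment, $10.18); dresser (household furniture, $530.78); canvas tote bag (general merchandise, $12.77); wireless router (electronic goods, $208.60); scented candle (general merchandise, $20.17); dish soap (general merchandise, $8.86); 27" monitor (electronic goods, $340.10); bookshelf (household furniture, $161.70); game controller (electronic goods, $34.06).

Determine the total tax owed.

$157.39

AA batteries (8-pack) $14.57: general merchandise → 9.5% → $1.38
LED flashlight $30.53: general merchandise → 9.5% → $2.90
Area rug (5x8) $363.68: household furniture → 7.75% + 1.5% surcharge = 9.25% → $33.64
Jump rope $10.18: sports equipment → 6.75% → $0.69
Dresser $530.78: household furniture → 7.75% + 1.5% surcharge = 9.25% → $49.10
Canvas tote bag $12.77: general merchandise → 9.5% → $1.21
Wireless router $208.60: electronic goods → 8.25% → $17.21
Scented candle $20.17: general merchandise → 9.5% → $1.92
Dish soap $8.86: general merchandise → 9.5% → $0.84
27" monitor $340.10: electronic goods → 8.25% + 1.5% surcharge = 9.75% → $33.16
Bookshelf $161.70: household furniture → 7.75% → $12.53
Game controller $34.06: electronic goods → 8.25% → $2.81
Total tax = $1.38 + $2.90 + $33.64 + $0.69 + $49.10 + $1.21 + $17.21 + $1.92 + $0.84 + $33.16 + $12.53 + $2.81 = $157.39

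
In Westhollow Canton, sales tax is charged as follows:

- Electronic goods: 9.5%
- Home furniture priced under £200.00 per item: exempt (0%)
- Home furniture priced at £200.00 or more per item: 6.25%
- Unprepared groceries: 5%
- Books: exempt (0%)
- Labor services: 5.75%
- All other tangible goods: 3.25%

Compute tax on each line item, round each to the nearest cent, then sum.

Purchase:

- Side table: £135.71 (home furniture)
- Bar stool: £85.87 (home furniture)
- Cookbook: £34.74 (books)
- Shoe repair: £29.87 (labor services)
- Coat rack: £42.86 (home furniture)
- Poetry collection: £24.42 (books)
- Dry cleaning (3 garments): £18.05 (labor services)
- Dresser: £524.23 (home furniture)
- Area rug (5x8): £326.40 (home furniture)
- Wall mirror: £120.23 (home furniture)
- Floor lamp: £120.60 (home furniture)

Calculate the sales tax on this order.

£55.92

Side table £135.71: home furniture, under £200.00 → 0% → £0.00
Bar stool £85.87: home furniture, under £200.00 → 0% → £0.00
Cookbook £34.74: books → 0% → £0.00
Shoe repair £29.87: labor services → 5.75% → £1.72
Coat rack £42.86: home furniture, under £200.00 → 0% → £0.00
Poetry collection £24.42: books → 0% → £0.00
Dry cleaning (3 garments) £18.05: labor services → 5.75% → £1.04
Dresser £524.23: home furniture, £200.00 or more → 6.25% → £32.76
Area rug (5x8) £326.40: home furniture, £200.00 or more → 6.25% → £20.40
Wall mirror £120.23: home furniture, under £200.00 → 0% → £0.00
Floor lamp £120.60: home furniture, under £200.00 → 0% → £0.00
Total tax = £1.72 + £1.04 + £32.76 + £20.40 = £55.92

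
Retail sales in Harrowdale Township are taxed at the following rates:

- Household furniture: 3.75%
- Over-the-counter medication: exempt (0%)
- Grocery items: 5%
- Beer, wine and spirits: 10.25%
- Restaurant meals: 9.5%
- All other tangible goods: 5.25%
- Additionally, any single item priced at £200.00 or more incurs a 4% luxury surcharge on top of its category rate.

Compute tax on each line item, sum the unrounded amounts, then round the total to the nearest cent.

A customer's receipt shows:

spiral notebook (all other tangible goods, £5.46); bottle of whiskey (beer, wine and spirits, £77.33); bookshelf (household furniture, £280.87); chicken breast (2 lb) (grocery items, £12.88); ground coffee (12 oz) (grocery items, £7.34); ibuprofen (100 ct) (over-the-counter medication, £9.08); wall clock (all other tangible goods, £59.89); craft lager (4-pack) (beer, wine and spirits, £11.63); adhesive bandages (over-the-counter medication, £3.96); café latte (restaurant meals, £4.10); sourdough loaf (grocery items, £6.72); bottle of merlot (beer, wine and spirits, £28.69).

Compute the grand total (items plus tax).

Spiral notebook £5.46: all other tangible goods → 5.25% → £0.28665
Bottle of whiskey £77.33: beer, wine and spirits → 10.25% → £7.926325
Bookshelf £280.87: household furniture → 3.75% + 4% surcharge = 7.75% → £21.767425
Chicken breast (2 lb) £12.88: grocery items → 5% → £0.644
Ground coffee (12 oz) £7.34: grocery items → 5% → £0.367
Ibuprofen (100 ct) £9.08: over-the-counter medication → 0% → £0.00
Wall clock £59.89: all other tangible goods → 5.25% → £3.144225
Craft lager (4-pack) £11.63: beer, wine and spirits → 10.25% → £1.192075
Adhesive bandages £3.96: over-the-counter medication → 0% → £0.00
Café latte £4.10: restaurant meals → 9.5% → £0.3895
Sourdough loaf £6.72: grocery items → 5% → £0.336
Bottle of merlot £28.69: beer, wine and spirits → 10.25% → £2.940725
Subtotal = £507.95; unrounded tax = £38.993925 → £38.99; total due = £546.94

£546.94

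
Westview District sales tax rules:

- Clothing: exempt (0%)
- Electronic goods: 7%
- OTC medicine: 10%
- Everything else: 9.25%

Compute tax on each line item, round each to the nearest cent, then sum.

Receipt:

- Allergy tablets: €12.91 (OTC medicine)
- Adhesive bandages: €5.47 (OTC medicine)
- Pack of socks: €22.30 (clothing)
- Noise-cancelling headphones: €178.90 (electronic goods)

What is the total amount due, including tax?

€233.94

Allergy tablets €12.91: OTC medicine → 10% → €1.29
Adhesive bandages €5.47: OTC medicine → 10% → €0.55
Pack of socks €22.30: clothing → 0% → €0.00
Noise-cancelling headphones €178.90: electronic goods → 7% → €12.52
Subtotal = €219.58; tax = €14.36; total due = €233.94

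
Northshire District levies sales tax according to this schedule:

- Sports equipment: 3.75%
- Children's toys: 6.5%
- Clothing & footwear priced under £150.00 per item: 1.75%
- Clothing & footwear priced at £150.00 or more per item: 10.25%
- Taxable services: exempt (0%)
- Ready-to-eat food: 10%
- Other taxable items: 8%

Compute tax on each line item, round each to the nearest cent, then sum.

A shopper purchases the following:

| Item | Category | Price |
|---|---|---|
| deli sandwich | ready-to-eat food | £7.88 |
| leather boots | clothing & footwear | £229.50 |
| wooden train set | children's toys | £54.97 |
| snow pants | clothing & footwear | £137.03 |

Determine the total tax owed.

£30.28

Deli sandwich £7.88: ready-to-eat food → 10% → £0.79
Leather boots £229.50: clothing & footwear, £150.00 or more → 10.25% → £23.52
Wooden train set £54.97: children's toys → 6.5% → £3.57
Snow pants £137.03: clothing & footwear, under £150.00 → 1.75% → £2.40
Total tax = £0.79 + £23.52 + £3.57 + £2.40 = £30.28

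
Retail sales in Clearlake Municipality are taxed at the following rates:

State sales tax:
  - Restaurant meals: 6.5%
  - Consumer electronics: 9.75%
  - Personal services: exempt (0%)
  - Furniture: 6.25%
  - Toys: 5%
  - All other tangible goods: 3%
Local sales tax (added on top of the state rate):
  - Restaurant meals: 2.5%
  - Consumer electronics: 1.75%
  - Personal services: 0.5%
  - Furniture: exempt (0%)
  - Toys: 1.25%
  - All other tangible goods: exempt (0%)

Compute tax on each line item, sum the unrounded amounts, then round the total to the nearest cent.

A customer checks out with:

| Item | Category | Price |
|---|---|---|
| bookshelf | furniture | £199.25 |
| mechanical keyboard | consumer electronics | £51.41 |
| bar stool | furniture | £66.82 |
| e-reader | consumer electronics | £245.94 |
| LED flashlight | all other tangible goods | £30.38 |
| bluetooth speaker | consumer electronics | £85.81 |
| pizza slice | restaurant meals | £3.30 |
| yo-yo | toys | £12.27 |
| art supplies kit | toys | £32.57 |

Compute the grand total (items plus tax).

Bookshelf £199.25: furniture → 6.25% + 0% local = 6.25% → £12.453125
Mechanical keyboard £51.41: consumer electronics → 9.75% + 1.75% local = 11.5% → £5.91215
Bar stool £66.82: furniture → 6.25% + 0% local = 6.25% → £4.17625
E-reader £245.94: consumer electronics → 9.75% + 1.75% local = 11.5% → £28.2831
LED flashlight £30.38: all other tangible goods → 3% + 0% local = 3% → £0.9114
Bluetooth speaker £85.81: consumer electronics → 9.75% + 1.75% local = 11.5% → £9.86815
Pizza slice £3.30: restaurant meals → 6.5% + 2.5% local = 9% → £0.297
Yo-yo £12.27: toys → 5% + 1.25% local = 6.25% → £0.766875
Art supplies kit £32.57: toys → 5% + 1.25% local = 6.25% → £2.035625
Subtotal = £727.75; unrounded tax = £64.703675 → £64.70; total due = £792.45

£792.45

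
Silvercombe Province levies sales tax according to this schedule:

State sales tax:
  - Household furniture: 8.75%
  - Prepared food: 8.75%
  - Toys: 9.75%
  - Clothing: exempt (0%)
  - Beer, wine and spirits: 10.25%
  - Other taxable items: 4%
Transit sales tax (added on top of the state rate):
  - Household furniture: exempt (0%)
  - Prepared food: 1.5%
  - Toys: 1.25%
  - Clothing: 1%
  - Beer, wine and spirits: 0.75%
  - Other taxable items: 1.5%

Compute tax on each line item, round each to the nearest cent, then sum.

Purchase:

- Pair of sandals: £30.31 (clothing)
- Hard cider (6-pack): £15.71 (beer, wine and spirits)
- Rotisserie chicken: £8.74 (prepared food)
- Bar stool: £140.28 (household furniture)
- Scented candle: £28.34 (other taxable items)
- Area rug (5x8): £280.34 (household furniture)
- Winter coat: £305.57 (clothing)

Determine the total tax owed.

Pair of sandals £30.31: clothing → 0% + 1% transit = 1% → £0.30
Hard cider (6-pack) £15.71: beer, wine and spirits → 10.25% + 0.75% transit = 11% → £1.73
Rotisserie chicken £8.74: prepared food → 8.75% + 1.5% transit = 10.25% → £0.90
Bar stool £140.28: household furniture → 8.75% + 0% transit = 8.75% → £12.27
Scented candle £28.34: other taxable items → 4% + 1.5% transit = 5.5% → £1.56
Area rug (5x8) £280.34: household furniture → 8.75% + 0% transit = 8.75% → £24.53
Winter coat £305.57: clothing → 0% + 1% transit = 1% → £3.06
Total tax = £0.30 + £1.73 + £0.90 + £12.27 + £1.56 + £24.53 + £3.06 = £44.35

£44.35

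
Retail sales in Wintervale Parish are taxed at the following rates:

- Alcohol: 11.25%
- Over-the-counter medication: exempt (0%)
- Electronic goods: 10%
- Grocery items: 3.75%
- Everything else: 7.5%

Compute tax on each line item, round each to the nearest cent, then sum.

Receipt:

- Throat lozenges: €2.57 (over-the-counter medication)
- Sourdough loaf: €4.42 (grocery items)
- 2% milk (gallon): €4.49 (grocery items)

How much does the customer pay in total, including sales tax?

€11.82

Throat lozenges €2.57: over-the-counter medication → 0% → €0.00
Sourdough loaf €4.42: grocery items → 3.75% → €0.17
2% milk (gallon) €4.49: grocery items → 3.75% → €0.17
Subtotal = €11.48; tax = €0.34; total due = €11.82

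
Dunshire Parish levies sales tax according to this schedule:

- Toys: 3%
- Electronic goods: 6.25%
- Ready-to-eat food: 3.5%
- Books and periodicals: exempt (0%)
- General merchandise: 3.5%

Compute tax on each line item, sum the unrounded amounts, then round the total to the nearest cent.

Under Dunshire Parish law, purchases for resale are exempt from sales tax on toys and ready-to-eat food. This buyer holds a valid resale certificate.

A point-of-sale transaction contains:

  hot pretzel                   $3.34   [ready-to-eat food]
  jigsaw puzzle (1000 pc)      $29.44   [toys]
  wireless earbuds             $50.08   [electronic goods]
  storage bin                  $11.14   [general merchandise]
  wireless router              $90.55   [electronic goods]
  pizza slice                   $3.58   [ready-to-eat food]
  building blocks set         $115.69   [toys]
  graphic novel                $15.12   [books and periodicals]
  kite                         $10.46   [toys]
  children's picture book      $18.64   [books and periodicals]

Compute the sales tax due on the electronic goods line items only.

$8.79

Wireless earbuds $50.08: electronic goods → 6.25% → $3.13
Wireless router $90.55: electronic goods → 6.25% → $5.659375
Tax on electronic goods: unrounded sum = $8.789375 → $8.79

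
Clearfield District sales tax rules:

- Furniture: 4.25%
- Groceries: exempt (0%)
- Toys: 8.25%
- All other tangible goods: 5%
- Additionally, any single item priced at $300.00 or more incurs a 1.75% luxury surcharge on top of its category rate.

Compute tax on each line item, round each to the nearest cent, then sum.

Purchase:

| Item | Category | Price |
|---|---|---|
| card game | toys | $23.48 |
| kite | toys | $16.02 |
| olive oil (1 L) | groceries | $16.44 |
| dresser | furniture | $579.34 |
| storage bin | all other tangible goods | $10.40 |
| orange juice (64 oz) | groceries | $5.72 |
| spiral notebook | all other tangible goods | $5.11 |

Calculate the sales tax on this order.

$38.80

Card game $23.48: toys → 8.25% → $1.94
Kite $16.02: toys → 8.25% → $1.32
Olive oil (1 L) $16.44: groceries → 0% → $0.00
Dresser $579.34: furniture → 4.25% + 1.75% surcharge = 6% → $34.76
Storage bin $10.40: all other tangible goods → 5% → $0.52
Orange juice (64 oz) $5.72: groceries → 0% → $0.00
Spiral notebook $5.11: all other tangible goods → 5% → $0.26
Total tax = $1.94 + $1.32 + $34.76 + $0.52 + $0.26 = $38.80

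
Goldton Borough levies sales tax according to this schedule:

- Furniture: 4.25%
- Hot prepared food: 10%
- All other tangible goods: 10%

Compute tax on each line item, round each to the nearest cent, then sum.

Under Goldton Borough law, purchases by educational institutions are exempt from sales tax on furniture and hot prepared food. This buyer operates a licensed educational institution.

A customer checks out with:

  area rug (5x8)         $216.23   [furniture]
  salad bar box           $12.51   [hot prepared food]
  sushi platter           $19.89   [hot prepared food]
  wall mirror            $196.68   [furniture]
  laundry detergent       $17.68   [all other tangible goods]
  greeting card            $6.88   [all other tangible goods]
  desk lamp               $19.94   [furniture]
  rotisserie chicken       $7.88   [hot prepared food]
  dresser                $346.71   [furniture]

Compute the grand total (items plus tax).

$846.86

Area rug (5x8) $216.23: furniture, buyer-exempt → 0% → $0.00
Salad bar box $12.51: hot prepared food, buyer-exempt → 0% → $0.00
Sushi platter $19.89: hot prepared food, buyer-exempt → 0% → $0.00
Wall mirror $196.68: furniture, buyer-exempt → 0% → $0.00
Laundry detergent $17.68: all other tangible goods → 10% → $1.77
Greeting card $6.88: all other tangible goods → 10% → $0.69
Desk lamp $19.94: furniture, buyer-exempt → 0% → $0.00
Rotisserie chicken $7.88: hot prepared food, buyer-exempt → 0% → $0.00
Dresser $346.71: furniture, buyer-exempt → 0% → $0.00
Subtotal = $844.40; tax = $2.46; total due = $846.86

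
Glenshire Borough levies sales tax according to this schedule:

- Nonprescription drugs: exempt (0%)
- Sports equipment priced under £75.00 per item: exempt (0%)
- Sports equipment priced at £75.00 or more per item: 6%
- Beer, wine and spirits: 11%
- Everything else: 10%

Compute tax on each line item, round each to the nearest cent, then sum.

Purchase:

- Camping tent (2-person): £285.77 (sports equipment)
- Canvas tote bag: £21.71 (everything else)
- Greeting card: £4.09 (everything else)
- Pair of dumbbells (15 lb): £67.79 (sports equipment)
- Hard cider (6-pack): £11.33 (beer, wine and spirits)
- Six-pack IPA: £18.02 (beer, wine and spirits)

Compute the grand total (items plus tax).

£431.67

Camping tent (2-person) £285.77: sports equipment, £75.00 or more → 6% → £17.15
Canvas tote bag £21.71: everything else → 10% → £2.17
Greeting card £4.09: everything else → 10% → £0.41
Pair of dumbbells (15 lb) £67.79: sports equipment, under £75.00 → 0% → £0.00
Hard cider (6-pack) £11.33: beer, wine and spirits → 11% → £1.25
Six-pack IPA £18.02: beer, wine and spirits → 11% → £1.98
Subtotal = £408.71; tax = £22.96; total due = £431.67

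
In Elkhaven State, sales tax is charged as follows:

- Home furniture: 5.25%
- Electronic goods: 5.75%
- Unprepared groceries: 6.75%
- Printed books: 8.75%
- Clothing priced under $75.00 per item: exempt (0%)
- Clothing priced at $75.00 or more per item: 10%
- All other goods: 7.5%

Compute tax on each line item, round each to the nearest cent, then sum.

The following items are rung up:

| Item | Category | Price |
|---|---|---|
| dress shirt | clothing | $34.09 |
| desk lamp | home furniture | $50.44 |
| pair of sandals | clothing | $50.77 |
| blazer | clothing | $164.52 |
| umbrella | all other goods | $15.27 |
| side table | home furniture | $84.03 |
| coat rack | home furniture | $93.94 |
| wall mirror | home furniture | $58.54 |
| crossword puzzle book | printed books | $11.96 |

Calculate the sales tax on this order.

Dress shirt $34.09: clothing, under $75.00 → 0% → $0.00
Desk lamp $50.44: home furniture → 5.25% → $2.65
Pair of sandals $50.77: clothing, under $75.00 → 0% → $0.00
Blazer $164.52: clothing, $75.00 or more → 10% → $16.45
Umbrella $15.27: all other goods → 7.5% → $1.15
Side table $84.03: home furniture → 5.25% → $4.41
Coat rack $93.94: home furniture → 5.25% → $4.93
Wall mirror $58.54: home furniture → 5.25% → $3.07
Crossword puzzle book $11.96: printed books → 8.75% → $1.05
Total tax = $2.65 + $16.45 + $1.15 + $4.41 + $4.93 + $3.07 + $1.05 = $33.71

$33.71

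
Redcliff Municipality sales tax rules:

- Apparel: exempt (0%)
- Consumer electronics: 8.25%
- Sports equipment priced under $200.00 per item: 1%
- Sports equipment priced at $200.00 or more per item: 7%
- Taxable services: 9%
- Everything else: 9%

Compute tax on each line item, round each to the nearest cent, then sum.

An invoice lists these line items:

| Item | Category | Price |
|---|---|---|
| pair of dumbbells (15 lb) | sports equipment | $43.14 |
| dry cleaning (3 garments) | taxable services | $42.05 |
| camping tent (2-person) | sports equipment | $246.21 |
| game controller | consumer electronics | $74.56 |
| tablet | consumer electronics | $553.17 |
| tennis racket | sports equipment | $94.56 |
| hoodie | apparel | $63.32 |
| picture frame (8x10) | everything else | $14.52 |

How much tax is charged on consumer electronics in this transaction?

$51.79

Game controller $74.56: consumer electronics → 8.25% → $6.15
Tablet $553.17: consumer electronics → 8.25% → $45.64
Tax on consumer electronics = $6.15 + $45.64 = $51.79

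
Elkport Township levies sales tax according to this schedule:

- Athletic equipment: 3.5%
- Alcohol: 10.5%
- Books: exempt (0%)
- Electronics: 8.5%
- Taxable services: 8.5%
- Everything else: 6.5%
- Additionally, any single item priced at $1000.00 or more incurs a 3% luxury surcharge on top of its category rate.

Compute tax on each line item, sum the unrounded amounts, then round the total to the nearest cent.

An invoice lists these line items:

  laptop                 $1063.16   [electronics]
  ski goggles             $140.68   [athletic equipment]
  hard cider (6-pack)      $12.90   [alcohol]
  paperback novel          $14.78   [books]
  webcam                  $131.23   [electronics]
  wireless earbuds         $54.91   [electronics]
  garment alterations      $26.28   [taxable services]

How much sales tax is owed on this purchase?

Laptop $1063.16: electronics → 8.5% + 3% surcharge = 11.5% → $122.2634
Ski goggles $140.68: athletic equipment → 3.5% → $4.9238
Hard cider (6-pack) $12.90: alcohol → 10.5% → $1.3545
Paperback novel $14.78: books → 0% → $0.00
Webcam $131.23: electronics → 8.5% → $11.15455
Wireless earbuds $54.91: electronics → 8.5% → $4.66735
Garment alterations $26.28: taxable services → 8.5% → $2.2338
Unrounded tax sum = $146.5974 → $146.60

$146.60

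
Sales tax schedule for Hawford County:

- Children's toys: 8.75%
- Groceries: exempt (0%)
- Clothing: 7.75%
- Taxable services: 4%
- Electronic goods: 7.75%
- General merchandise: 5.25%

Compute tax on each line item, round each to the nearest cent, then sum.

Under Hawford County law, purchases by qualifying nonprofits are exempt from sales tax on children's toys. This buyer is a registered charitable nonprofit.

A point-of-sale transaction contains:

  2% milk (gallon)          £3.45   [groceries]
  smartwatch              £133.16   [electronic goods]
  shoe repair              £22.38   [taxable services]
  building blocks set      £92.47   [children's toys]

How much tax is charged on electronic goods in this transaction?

£10.32

Smartwatch £133.16: electronic goods → 7.75% → £10.32
Tax on electronic goods = £10.32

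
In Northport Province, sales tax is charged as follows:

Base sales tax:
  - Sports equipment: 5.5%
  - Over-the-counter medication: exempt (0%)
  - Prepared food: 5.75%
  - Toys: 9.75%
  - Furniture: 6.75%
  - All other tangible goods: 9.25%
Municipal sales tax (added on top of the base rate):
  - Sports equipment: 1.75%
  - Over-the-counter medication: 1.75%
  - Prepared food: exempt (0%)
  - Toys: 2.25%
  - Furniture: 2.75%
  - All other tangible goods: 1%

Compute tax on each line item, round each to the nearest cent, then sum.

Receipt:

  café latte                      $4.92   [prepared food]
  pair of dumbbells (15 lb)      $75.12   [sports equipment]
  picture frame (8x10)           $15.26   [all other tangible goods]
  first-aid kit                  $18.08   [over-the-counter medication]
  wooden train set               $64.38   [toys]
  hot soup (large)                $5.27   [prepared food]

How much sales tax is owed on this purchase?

Café latte $4.92: prepared food → 5.75% + 0% municipal = 5.75% → $0.28
Pair of dumbbells (15 lb) $75.12: sports equipment → 5.5% + 1.75% municipal = 7.25% → $5.45
Picture frame (8x10) $15.26: all other tangible goods → 9.25% + 1% municipal = 10.25% → $1.56
First-aid kit $18.08: over-the-counter medication → 0% + 1.75% municipal = 1.75% → $0.32
Wooden train set $64.38: toys → 9.75% + 2.25% municipal = 12% → $7.73
Hot soup (large) $5.27: prepared food → 5.75% + 0% municipal = 5.75% → $0.30
Total tax = $0.28 + $5.45 + $1.56 + $0.32 + $7.73 + $0.30 = $15.64

$15.64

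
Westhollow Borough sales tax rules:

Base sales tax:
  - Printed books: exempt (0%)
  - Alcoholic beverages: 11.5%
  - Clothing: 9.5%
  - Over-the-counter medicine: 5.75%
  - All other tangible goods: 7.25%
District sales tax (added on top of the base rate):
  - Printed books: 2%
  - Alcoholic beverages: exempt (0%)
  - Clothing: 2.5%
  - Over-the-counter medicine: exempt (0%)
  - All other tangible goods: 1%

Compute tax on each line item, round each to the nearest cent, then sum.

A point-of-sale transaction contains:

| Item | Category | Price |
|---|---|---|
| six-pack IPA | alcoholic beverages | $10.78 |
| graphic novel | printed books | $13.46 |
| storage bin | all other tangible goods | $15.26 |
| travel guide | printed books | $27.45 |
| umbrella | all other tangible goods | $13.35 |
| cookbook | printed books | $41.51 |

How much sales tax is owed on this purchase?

Six-pack IPA $10.78: alcoholic beverages → 11.5% + 0% district = 11.5% → $1.24
Graphic novel $13.46: printed books → 0% + 2% district = 2% → $0.27
Storage bin $15.26: all other tangible goods → 7.25% + 1% district = 8.25% → $1.26
Travel guide $27.45: printed books → 0% + 2% district = 2% → $0.55
Umbrella $13.35: all other tangible goods → 7.25% + 1% district = 8.25% → $1.10
Cookbook $41.51: printed books → 0% + 2% district = 2% → $0.83
Total tax = $1.24 + $0.27 + $1.26 + $0.55 + $1.10 + $0.83 = $5.25

$5.25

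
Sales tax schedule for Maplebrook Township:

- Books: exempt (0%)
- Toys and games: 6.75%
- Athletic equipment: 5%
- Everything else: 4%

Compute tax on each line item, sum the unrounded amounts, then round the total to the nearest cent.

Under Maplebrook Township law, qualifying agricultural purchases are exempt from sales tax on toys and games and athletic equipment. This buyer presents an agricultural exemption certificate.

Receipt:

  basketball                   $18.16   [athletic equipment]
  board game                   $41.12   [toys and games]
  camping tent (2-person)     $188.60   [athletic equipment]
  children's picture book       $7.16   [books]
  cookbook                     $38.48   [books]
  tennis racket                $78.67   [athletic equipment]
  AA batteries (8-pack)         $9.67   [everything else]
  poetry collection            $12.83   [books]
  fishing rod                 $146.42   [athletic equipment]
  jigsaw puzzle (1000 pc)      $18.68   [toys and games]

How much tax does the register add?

$0.39

Basketball $18.16: athletic equipment, buyer-exempt → 0% → $0.00
Board game $41.12: toys and games, buyer-exempt → 0% → $0.00
Camping tent (2-person) $188.60: athletic equipment, buyer-exempt → 0% → $0.00
Children's picture book $7.16: books → 0% → $0.00
Cookbook $38.48: books → 0% → $0.00
Tennis racket $78.67: athletic equipment, buyer-exempt → 0% → $0.00
AA batteries (8-pack) $9.67: everything else → 4% → $0.3868
Poetry collection $12.83: books → 0% → $0.00
Fishing rod $146.42: athletic equipment, buyer-exempt → 0% → $0.00
Jigsaw puzzle (1000 pc) $18.68: toys and games, buyer-exempt → 0% → $0.00
Unrounded tax sum = $0.3868 → $0.39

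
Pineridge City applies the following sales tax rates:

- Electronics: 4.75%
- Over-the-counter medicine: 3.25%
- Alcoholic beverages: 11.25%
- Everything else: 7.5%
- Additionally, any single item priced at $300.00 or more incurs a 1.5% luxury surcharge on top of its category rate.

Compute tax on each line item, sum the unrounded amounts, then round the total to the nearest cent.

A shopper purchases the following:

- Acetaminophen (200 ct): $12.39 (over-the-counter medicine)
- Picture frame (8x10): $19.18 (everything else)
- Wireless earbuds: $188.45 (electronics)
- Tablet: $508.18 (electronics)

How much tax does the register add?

$42.55

Acetaminophen (200 ct) $12.39: over-the-counter medicine → 3.25% → $0.402675
Picture frame (8x10) $19.18: everything else → 7.5% → $1.4385
Wireless earbuds $188.45: electronics → 4.75% → $8.951375
Tablet $508.18: electronics → 4.75% + 1.5% surcharge = 6.25% → $31.76125
Unrounded tax sum = $42.5538 → $42.55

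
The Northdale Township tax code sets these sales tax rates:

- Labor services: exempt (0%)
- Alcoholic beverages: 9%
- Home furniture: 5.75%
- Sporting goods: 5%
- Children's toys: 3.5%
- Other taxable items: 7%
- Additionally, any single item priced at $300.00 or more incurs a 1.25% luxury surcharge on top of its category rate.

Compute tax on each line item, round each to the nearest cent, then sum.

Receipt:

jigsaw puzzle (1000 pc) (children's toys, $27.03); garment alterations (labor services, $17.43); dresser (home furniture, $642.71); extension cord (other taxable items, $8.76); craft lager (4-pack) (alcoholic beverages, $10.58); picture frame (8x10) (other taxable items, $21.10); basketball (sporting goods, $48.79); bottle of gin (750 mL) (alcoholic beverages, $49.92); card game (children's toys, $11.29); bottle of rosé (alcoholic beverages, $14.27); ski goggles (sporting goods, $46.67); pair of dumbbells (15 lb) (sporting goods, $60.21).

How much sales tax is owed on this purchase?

Jigsaw puzzle (1000 pc) $27.03: children's toys → 3.5% → $0.95
Garment alterations $17.43: labor services → 0% → $0.00
Dresser $642.71: home furniture → 5.75% + 1.25% surcharge = 7% → $44.99
Extension cord $8.76: other taxable items → 7% → $0.61
Craft lager (4-pack) $10.58: alcoholic beverages → 9% → $0.95
Picture frame (8x10) $21.10: other taxable items → 7% → $1.48
Basketball $48.79: sporting goods → 5% → $2.44
Bottle of gin (750 mL) $49.92: alcoholic beverages → 9% → $4.49
Card game $11.29: children's toys → 3.5% → $0.40
Bottle of rosé $14.27: alcoholic beverages → 9% → $1.28
Ski goggles $46.67: sporting goods → 5% → $2.33
Pair of dumbbells (15 lb) $60.21: sporting goods → 5% → $3.01
Total tax = $0.95 + $44.99 + $0.61 + $0.95 + $1.48 + $2.44 + $4.49 + $0.40 + $1.28 + $2.33 + $3.01 = $62.93

$62.93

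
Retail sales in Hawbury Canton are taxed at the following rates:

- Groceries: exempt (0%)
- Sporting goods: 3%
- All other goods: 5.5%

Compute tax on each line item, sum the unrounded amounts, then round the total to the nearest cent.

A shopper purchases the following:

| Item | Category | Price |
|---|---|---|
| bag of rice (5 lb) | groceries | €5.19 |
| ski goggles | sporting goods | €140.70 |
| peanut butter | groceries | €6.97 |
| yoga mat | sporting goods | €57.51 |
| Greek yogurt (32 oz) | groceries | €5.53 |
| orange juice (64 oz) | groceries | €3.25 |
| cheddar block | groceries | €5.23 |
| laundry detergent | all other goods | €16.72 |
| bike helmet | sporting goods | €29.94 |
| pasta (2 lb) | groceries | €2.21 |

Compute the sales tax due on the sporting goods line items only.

Ski goggles €140.70: sporting goods → 3% → €4.221
Yoga mat €57.51: sporting goods → 3% → €1.7253
Bike helmet €29.94: sporting goods → 3% → €0.8982
Tax on sporting goods: unrounded sum = €6.8445 → €6.84

€6.84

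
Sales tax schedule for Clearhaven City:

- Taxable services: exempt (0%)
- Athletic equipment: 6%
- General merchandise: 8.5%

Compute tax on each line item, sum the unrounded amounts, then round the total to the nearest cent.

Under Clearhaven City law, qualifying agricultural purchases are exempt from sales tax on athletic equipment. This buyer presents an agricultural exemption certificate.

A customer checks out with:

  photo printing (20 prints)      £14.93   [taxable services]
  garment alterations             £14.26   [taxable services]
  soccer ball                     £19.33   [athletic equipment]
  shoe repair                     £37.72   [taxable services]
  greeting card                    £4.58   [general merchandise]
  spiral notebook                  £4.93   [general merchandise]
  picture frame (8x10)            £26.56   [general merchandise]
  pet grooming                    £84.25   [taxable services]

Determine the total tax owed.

Photo printing (20 prints) £14.93: taxable services → 0% → £0.00
Garment alterations £14.26: taxable services → 0% → £0.00
Soccer ball £19.33: athletic equipment, buyer-exempt → 0% → £0.00
Shoe repair £37.72: taxable services → 0% → £0.00
Greeting card £4.58: general merchandise → 8.5% → £0.3893
Spiral notebook £4.93: general merchandise → 8.5% → £0.41905
Picture frame (8x10) £26.56: general merchandise → 8.5% → £2.2576
Pet grooming £84.25: taxable services → 0% → £0.00
Unrounded tax sum = £3.06595 → £3.07

£3.07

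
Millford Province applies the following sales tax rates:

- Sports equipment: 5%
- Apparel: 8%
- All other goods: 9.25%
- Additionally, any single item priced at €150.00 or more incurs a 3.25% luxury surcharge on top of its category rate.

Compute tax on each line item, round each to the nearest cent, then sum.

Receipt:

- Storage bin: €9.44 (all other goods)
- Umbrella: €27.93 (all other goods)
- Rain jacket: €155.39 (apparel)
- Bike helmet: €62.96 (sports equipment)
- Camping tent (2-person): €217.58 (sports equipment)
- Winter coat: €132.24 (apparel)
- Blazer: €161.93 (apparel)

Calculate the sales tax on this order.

Storage bin €9.44: all other goods → 9.25% → €0.87
Umbrella €27.93: all other goods → 9.25% → €2.58
Rain jacket €155.39: apparel → 8% + 3.25% surcharge = 11.25% → €17.48
Bike helmet €62.96: sports equipment → 5% → €3.15
Camping tent (2-person) €217.58: sports equipment → 5% + 3.25% surcharge = 8.25% → €17.95
Winter coat €132.24: apparel → 8% → €10.58
Blazer €161.93: apparel → 8% + 3.25% surcharge = 11.25% → €18.22
Total tax = €0.87 + €2.58 + €17.48 + €3.15 + €17.95 + €10.58 + €18.22 = €70.83

€70.83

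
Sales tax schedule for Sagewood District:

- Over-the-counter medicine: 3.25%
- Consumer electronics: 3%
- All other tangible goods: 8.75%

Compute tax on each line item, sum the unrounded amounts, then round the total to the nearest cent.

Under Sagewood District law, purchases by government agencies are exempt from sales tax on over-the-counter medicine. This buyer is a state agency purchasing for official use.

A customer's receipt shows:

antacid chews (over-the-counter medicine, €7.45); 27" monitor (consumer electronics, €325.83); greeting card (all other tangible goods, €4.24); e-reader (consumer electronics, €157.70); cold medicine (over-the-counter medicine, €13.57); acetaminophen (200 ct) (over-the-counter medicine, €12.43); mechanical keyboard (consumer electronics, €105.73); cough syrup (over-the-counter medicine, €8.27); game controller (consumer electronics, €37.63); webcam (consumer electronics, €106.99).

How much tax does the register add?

Antacid chews €7.45: over-the-counter medicine, buyer-exempt → 0% → €0.00
27" monitor €325.83: consumer electronics → 3% → €9.7749
Greeting card €4.24: all other tangible goods → 8.75% → €0.371
E-reader €157.70: consumer electronics → 3% → €4.731
Cold medicine €13.57: over-the-counter medicine, buyer-exempt → 0% → €0.00
Acetaminophen (200 ct) €12.43: over-the-counter medicine, buyer-exempt → 0% → €0.00
Mechanical keyboard €105.73: consumer electronics → 3% → €3.1719
Cough syrup €8.27: over-the-counter medicine, buyer-exempt → 0% → €0.00
Game controller €37.63: consumer electronics → 3% → €1.1289
Webcam €106.99: consumer electronics → 3% → €3.2097
Unrounded tax sum = €22.3874 → €22.39

€22.39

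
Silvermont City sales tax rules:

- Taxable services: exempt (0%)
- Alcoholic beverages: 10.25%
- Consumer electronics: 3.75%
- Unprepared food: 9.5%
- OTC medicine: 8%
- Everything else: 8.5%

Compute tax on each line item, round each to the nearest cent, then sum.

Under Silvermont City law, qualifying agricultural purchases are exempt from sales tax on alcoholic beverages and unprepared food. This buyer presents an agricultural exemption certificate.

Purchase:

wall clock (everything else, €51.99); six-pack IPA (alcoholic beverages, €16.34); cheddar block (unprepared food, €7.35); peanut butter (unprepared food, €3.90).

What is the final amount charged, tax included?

Wall clock €51.99: everything else → 8.5% → €4.42
Six-pack IPA €16.34: alcoholic beverages, buyer-exempt → 0% → €0.00
Cheddar block €7.35: unprepared food, buyer-exempt → 0% → €0.00
Peanut butter €3.90: unprepared food, buyer-exempt → 0% → €0.00
Subtotal = €79.58; tax = €4.42; total due = €84.00

€84.00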